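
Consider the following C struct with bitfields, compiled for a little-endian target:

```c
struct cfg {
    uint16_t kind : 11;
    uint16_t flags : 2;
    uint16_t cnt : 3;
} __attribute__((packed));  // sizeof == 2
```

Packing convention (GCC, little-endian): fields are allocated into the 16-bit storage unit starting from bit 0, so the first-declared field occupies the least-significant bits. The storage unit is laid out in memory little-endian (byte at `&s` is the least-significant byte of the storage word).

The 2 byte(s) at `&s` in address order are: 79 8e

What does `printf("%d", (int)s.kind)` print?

[0]=0x79 [1]=0x8e (little-endian) → word 0x8e79
kind:11 @ bit 0 → (0x8e79>>0)&0x7ff = 0x679  ←
flags:2 @ bit 11 → (0x8e79>>11)&0x3 = 0x1
cnt:3 @ bit 13 → (0x8e79>>13)&0x7 = 0x4

1657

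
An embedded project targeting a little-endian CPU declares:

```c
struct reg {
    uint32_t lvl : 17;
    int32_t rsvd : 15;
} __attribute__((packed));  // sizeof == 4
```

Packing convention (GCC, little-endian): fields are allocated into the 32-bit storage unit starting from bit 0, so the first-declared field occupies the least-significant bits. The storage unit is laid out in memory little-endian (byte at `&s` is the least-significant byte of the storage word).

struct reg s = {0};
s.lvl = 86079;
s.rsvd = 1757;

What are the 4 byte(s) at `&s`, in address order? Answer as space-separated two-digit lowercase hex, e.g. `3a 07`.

lvl:17 = 86079 → 0x1503f << 0 → word 0x0001503f
rsvd:15 = 1757 → 0x6dd << 17 → word 0x0dbb503f
word = 0x0dbb503f → little-endian bytes:
  [0]=0x3f  [1]=0x50  [2]=0xbb  [3]=0x0d

3f 50 bb 0d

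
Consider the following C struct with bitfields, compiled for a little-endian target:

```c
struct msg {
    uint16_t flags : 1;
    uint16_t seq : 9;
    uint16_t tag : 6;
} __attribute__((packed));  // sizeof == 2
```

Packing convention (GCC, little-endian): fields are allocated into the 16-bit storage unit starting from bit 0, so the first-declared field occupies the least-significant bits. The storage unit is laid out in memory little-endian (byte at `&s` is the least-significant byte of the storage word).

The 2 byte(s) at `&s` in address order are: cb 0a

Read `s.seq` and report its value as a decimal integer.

[0]=0xcb [1]=0x0a (little-endian) → word 0x0acb
flags [0+:1] = (word>>0) & 0x1 = 1
seq [1+:9] = (word>>1) & 0x1ff = 357  ←
tag [10+:6] = (word>>10) & 0x3f = 2

357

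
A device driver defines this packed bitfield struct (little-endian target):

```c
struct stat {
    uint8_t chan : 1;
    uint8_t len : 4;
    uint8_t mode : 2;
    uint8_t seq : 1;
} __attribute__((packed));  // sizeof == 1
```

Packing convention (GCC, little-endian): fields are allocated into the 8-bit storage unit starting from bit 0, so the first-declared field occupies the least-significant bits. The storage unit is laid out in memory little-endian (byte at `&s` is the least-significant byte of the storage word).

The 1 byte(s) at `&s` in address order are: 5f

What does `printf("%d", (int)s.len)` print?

15

[0]=0x5f (little-endian) → word 0x5f
chan:1 @ bit 0 → (0x5f>>0)&0x1 = 0x1
len:4 @ bit 1 → (0x5f>>1)&0xf = 0xf  ←
mode:2 @ bit 5 → (0x5f>>5)&0x3 = 0x2
seq:1 @ bit 7 → (0x5f>>7)&0x1 = 0x0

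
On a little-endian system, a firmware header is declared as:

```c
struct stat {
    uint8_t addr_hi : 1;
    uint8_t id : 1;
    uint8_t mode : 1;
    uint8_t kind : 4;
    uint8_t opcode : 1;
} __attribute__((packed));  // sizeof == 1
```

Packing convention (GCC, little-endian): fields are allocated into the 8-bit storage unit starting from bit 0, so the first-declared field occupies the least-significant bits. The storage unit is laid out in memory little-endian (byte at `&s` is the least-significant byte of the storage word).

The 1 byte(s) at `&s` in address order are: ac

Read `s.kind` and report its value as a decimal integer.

5

[0]=0xac (little-endian) → word 0xac
addr_hi:1 @ bit 0 → (0xac>>0)&0x1 = 0x0
id:1 @ bit 1 → (0xac>>1)&0x1 = 0x0
mode:1 @ bit 2 → (0xac>>2)&0x1 = 0x1
kind:4 @ bit 3 → (0xac>>3)&0xf = 0x5  ←
opcode:1 @ bit 7 → (0xac>>7)&0x1 = 0x1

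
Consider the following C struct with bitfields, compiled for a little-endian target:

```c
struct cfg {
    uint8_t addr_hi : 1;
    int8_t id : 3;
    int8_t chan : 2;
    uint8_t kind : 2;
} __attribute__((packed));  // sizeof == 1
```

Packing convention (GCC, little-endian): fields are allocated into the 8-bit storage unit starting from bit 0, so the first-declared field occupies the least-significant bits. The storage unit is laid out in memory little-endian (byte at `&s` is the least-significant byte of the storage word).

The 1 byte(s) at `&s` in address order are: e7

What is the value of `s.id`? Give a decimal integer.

[0]=0xe7 (little-endian) → word 0xe7
addr_hi [0+:1] = (word>>0) & 0x1 = 1
id [1+:3] = (word>>1) & 0x7 = 3  ←
chan [4+:2] = (word>>4) & 0x3 = 2
kind [6+:2] = (word>>6) & 0x3 = 3
id signed 3b, MSB=0: value = 3

3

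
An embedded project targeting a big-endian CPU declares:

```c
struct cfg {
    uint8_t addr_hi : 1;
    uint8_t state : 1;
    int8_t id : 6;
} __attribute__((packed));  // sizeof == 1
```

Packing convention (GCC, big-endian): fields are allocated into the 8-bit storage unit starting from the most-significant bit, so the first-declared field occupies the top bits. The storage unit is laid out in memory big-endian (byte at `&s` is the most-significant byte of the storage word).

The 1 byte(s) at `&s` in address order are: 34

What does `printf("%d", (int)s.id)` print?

-12

[0]=0x34 (big-endian) → word 0x34
addr_hi [7+:1] = (word>>7) & 0x1 = 0
state [6+:1] = (word>>6) & 0x1 = 0
id [0+:6] = (word>>0) & 0x3f = 52  ←
id signed 6b, MSB=1: 52 - 64 = -12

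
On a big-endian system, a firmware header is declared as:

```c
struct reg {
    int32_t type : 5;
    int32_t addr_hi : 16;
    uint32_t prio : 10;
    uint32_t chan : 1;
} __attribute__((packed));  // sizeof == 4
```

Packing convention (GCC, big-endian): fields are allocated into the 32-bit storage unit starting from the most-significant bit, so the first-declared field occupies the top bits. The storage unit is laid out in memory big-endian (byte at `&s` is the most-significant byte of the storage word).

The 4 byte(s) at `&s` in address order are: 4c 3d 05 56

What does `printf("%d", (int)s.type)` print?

[0]=0x4c [1]=0x3d [2]=0x05 [3]=0x56 (big-endian) → word 0x4c3d0556
type [27+:5] = (word>>27) & 0x1f = 9  ←
addr_hi [11+:16] = (word>>11) & 0xffff = 34720
prio [1+:10] = (word>>1) & 0x3ff = 683
chan [0+:1] = (word>>0) & 0x1 = 0
type signed 5b, MSB=0: value = 9

9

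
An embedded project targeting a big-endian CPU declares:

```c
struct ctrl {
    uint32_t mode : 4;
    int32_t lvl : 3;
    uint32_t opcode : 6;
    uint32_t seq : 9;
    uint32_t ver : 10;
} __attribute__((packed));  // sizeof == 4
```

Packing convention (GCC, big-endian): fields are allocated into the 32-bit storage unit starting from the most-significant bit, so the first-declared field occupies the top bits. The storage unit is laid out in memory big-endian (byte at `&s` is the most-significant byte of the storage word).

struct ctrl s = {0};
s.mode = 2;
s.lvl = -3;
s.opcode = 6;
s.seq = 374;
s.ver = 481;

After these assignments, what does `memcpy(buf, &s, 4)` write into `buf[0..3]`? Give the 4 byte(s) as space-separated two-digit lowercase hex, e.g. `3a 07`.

2a 35 d9 e1

mode (4b) val=2 bits=0x2 at bit 28: 0x20000000
lvl (3b) val=-3 bits=0x5 at bit 25: 0x2a000000
opcode (6b) val=6 bits=0x6 at bit 19: 0x2a300000
seq (9b) val=374 bits=0x176 at bit 10: 0x2a35d800
ver (10b) val=481 bits=0x1e1 at bit 0: 0x2a35d9e1
word = 0x2a35d9e1 → big-endian bytes:
  [0]=0x2a  [1]=0x35  [2]=0xd9  [3]=0xe1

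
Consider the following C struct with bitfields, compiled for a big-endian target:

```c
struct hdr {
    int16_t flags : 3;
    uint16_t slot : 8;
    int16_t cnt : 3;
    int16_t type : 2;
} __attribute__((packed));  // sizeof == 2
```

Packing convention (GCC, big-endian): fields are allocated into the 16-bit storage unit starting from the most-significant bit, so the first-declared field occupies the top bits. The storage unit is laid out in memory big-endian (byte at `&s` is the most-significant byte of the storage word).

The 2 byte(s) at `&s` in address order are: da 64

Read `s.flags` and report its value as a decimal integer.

[0]=0xda [1]=0x64 (big-endian) → word 0xda64
flags:3 @ bit 13 → (0xda64>>13)&0x7 = 0x6  ←
slot:8 @ bit 5 → (0xda64>>5)&0xff = 0xd3
cnt:3 @ bit 2 → (0xda64>>2)&0x7 = 0x1
type:2 @ bit 0 → (0xda64>>0)&0x3 = 0x0
flags signed 3b, MSB=1: 6 - 8 = -2

-2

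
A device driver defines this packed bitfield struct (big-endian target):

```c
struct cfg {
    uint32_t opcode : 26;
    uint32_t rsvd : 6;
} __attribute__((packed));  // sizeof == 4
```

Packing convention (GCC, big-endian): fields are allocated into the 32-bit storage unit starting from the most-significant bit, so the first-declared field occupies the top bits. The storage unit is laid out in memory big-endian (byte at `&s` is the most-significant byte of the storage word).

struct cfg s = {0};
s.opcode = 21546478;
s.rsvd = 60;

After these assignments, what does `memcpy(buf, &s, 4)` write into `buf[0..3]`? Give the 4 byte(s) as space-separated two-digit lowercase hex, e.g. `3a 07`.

52 31 7b bc

opcode:26 = 21546478 → 0x148c5ee << 6 → word 0x52317b80
rsvd:6 = 60 → 0x3c << 0 → word 0x52317bbc
word = 0x52317bbc → big-endian bytes:
  [0]=0x52  [1]=0x31  [2]=0x7b  [3]=0xbc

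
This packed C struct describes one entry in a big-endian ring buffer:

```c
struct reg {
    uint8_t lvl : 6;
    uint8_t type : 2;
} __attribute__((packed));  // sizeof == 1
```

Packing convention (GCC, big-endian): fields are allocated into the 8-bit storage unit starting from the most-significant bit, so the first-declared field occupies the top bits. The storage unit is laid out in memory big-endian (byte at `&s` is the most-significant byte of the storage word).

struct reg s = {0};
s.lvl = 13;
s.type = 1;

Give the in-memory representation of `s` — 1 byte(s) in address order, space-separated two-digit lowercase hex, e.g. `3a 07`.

35

lvl:6 = 13 → 0xd << 2 → word 0x34
type:2 = 1 → 0x1 << 0 → word 0x35
word = 0x35 → big-endian bytes:
  [0]=0x35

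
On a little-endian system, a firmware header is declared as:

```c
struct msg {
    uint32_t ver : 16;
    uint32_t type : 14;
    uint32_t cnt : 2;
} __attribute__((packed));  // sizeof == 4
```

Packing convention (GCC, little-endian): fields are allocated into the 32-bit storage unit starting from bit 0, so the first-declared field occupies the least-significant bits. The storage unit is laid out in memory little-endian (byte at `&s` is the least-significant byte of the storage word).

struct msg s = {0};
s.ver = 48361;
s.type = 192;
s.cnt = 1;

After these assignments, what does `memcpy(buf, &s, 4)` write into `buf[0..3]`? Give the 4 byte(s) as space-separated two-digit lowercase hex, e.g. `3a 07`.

ver (16b) val=48361 bits=0xbce9 at bit 0: 0x0000bce9
type (14b) val=192 bits=0xc0 at bit 16: 0x00c0bce9
cnt (2b) val=1 bits=0x1 at bit 30: 0x40c0bce9
word = 0x40c0bce9 → little-endian bytes:
  [0]=0xe9  [1]=0xbc  [2]=0xc0  [3]=0x40

e9 bc c0 40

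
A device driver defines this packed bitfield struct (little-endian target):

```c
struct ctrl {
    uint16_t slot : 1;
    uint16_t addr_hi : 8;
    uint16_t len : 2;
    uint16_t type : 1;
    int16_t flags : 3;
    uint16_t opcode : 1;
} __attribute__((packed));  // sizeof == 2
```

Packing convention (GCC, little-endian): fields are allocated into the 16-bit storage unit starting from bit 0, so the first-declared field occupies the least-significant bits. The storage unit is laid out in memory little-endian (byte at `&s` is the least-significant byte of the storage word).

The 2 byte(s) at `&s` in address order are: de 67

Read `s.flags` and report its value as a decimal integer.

[0]=0xde [1]=0x67 (little-endian) → word 0x67de
slot [0+:1] = (word>>0) & 0x1 = 0
addr_hi [1+:8] = (word>>1) & 0xff = 239
len [9+:2] = (word>>9) & 0x3 = 3
type [11+:1] = (word>>11) & 0x1 = 0
flags [12+:3] = (word>>12) & 0x7 = 6  ←
opcode [15+:1] = (word>>15) & 0x1 = 0
flags signed 3b, MSB=1: 6 - 8 = -2

-2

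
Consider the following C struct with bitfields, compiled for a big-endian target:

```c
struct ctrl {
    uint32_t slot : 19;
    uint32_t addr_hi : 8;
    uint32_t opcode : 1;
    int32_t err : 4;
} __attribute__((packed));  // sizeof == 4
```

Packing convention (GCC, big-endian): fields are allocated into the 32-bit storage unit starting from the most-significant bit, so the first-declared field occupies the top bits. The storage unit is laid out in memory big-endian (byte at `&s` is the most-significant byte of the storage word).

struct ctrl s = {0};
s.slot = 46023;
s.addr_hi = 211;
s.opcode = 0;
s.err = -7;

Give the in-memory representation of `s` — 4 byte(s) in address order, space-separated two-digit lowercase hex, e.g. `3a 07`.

16 78 fa 69

slot:19 = 46023 → 0xb3c7 << 13 → word 0x1678e000
addr_hi:8 = 211 → 0xd3 << 5 → word 0x1678fa60
opcode:1 = 0 → 0x0 << 4 → word 0x1678fa60
err:4 = -7 → 0x9 << 0 → word 0x1678fa69
word = 0x1678fa69 → big-endian bytes:
  [0]=0x16  [1]=0x78  [2]=0xfa  [3]=0x69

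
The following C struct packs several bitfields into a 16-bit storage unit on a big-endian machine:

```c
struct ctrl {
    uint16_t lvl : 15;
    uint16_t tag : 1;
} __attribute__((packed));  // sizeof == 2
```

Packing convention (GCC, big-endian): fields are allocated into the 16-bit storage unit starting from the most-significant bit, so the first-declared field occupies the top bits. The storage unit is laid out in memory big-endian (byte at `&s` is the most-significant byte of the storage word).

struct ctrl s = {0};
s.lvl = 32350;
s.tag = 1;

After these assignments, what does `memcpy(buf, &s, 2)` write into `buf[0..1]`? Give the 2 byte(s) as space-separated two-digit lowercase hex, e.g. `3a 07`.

fc bd

[1+:15] lvl=32350 & 0x7fff = 0x7e5e; word=0xfcbc
[0+:1] tag=1 & 0x1 = 0x1; word=0xfcbd
word = 0xfcbd → big-endian bytes:
  [0]=0xfc  [1]=0xbd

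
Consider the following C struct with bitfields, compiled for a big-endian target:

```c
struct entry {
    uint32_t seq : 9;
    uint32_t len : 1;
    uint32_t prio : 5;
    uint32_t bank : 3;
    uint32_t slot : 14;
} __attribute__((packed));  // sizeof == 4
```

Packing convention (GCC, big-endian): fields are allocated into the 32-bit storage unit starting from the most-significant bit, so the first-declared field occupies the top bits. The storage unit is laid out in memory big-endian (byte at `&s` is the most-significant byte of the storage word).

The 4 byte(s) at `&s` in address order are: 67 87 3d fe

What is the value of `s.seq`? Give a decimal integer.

207

[0]=0x67 [1]=0x87 [2]=0x3d [3]=0xfe (big-endian) → word 0x67873dfe
seq:9 @ bit 23 → (0x67873dfe>>23)&0x1ff = 0xcf  ←
len:1 @ bit 22 → (0x67873dfe>>22)&0x1 = 0x0
prio:5 @ bit 17 → (0x67873dfe>>17)&0x1f = 0x3
bank:3 @ bit 14 → (0x67873dfe>>14)&0x7 = 0x4
slot:14 @ bit 0 → (0x67873dfe>>0)&0x3fff = 0x3dfe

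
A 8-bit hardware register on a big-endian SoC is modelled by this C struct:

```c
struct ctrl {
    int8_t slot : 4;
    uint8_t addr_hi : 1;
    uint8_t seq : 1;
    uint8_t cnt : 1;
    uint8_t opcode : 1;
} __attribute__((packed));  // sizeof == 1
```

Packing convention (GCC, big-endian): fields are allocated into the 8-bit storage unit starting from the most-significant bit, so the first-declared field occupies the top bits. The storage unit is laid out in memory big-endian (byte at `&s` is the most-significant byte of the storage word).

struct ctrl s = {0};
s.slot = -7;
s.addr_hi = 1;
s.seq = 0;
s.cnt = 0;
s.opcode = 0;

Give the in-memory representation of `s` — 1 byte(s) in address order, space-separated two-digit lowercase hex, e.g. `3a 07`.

98

[4+:4] slot=-7 & 0xf = 0x9; word=0x90
[3+:1] addr_hi=1 & 0x1 = 0x1; word=0x98
[2+:1] seq=0 & 0x1 = 0x0; word=0x98
[1+:1] cnt=0 & 0x1 = 0x0; word=0x98
[0+:1] opcode=0 & 0x1 = 0x0; word=0x98
word = 0x98 → big-endian bytes:
  [0]=0x98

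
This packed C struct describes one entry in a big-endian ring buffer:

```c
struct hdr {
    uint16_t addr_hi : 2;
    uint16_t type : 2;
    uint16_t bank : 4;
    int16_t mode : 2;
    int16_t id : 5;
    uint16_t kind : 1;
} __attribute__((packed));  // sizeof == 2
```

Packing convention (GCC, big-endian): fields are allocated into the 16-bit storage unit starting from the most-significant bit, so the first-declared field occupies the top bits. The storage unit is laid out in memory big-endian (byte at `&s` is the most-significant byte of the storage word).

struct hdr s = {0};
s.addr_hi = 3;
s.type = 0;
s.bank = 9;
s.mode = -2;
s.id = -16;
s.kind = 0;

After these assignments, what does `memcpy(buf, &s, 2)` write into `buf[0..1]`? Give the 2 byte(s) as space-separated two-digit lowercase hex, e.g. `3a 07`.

[14+:2] addr_hi=3 & 0x3 = 0x3; word=0xc000
[12+:2] type=0 & 0x3 = 0x0; word=0xc000
[8+:4] bank=9 & 0xf = 0x9; word=0xc900
[6+:2] mode=-2 & 0x3 = 0x2; word=0xc980
[1+:5] id=-16 & 0x1f = 0x10; word=0xc9a0
[0+:1] kind=0 & 0x1 = 0x0; word=0xc9a0
word = 0xc9a0 → big-endian bytes:
  [0]=0xc9  [1]=0xa0

c9 a0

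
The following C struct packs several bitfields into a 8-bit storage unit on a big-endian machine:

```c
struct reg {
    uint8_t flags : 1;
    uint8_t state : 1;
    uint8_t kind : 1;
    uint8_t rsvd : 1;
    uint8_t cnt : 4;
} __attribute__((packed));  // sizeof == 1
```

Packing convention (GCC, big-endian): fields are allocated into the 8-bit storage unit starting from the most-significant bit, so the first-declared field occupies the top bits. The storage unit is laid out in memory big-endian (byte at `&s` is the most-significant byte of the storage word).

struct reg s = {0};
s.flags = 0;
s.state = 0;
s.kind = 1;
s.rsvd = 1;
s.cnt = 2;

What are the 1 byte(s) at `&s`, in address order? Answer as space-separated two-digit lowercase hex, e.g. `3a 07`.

32

flags:1 = 0 → 0x0 << 7 → word 0x00
state:1 = 0 → 0x0 << 6 → word 0x00
kind:1 = 1 → 0x1 << 5 → word 0x20
rsvd:1 = 1 → 0x1 << 4 → word 0x30
cnt:4 = 2 → 0x2 << 0 → word 0x32
word = 0x32 → big-endian bytes:
  [0]=0x32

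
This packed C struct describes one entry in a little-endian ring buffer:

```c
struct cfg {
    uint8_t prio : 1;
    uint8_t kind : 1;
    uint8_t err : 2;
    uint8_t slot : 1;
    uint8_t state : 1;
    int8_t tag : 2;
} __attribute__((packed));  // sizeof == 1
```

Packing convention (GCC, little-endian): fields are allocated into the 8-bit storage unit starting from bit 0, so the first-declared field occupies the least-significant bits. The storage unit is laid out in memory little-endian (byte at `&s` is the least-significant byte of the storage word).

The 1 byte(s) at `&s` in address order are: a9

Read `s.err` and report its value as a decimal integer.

2

[0]=0xa9 (little-endian) → word 0xa9
prio:1 @ bit 0 → (0xa9>>0)&0x1 = 0x1
kind:1 @ bit 1 → (0xa9>>1)&0x1 = 0x0
err:2 @ bit 2 → (0xa9>>2)&0x3 = 0x2  ←
slot:1 @ bit 4 → (0xa9>>4)&0x1 = 0x0
state:1 @ bit 5 → (0xa9>>5)&0x1 = 0x1
tag:2 @ bit 6 → (0xa9>>6)&0x3 = 0x2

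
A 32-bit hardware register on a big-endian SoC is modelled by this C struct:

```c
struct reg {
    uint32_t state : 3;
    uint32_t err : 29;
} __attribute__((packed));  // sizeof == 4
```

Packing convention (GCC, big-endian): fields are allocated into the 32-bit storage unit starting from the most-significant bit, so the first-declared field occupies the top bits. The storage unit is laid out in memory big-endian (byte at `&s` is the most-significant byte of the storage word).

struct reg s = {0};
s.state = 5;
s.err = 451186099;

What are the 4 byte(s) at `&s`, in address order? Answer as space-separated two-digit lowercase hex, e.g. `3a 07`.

ba e4 8d b3

state (3b) val=5 bits=0x5 at bit 29: 0xa0000000
err (29b) val=451186099 bits=0x1ae48db3 at bit 0: 0xbae48db3
word = 0xbae48db3 → big-endian bytes:
  [0]=0xba  [1]=0xe4  [2]=0x8d  [3]=0xb3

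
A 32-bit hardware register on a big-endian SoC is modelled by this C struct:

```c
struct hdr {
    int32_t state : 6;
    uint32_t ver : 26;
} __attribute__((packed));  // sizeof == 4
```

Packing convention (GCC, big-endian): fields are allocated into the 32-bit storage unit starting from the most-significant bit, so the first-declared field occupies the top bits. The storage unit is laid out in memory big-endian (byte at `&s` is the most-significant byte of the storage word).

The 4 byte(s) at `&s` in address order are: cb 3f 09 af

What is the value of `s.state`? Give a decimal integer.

[0]=0xcb [1]=0x3f [2]=0x09 [3]=0xaf (big-endian) → word 0xcb3f09af
state:6 @ bit 26 → (0xcb3f09af>>26)&0x3f = 0x32  ←
ver:26 @ bit 0 → (0xcb3f09af>>0)&0x3ffffff = 0x33f09af
state signed 6b, MSB=1: 50 - 64 = -14

-14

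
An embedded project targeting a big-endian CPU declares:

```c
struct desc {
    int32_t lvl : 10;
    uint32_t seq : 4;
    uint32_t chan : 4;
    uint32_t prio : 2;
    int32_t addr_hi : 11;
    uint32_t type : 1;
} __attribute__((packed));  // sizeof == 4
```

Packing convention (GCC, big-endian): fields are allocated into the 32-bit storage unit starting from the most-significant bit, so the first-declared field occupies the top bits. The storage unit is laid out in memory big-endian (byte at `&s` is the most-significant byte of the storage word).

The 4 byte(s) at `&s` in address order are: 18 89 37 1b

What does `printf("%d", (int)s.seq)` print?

[0]=0x18 [1]=0x89 [2]=0x37 [3]=0x1b (big-endian) → word 0x1889371b
lvl [22+:10] = (word>>22) & 0x3ff = 98
seq [18+:4] = (word>>18) & 0xf = 2  ←
chan [14+:4] = (word>>14) & 0xf = 4
prio [12+:2] = (word>>12) & 0x3 = 3
addr_hi [1+:11] = (word>>1) & 0x7ff = 909
type [0+:1] = (word>>0) & 0x1 = 1

2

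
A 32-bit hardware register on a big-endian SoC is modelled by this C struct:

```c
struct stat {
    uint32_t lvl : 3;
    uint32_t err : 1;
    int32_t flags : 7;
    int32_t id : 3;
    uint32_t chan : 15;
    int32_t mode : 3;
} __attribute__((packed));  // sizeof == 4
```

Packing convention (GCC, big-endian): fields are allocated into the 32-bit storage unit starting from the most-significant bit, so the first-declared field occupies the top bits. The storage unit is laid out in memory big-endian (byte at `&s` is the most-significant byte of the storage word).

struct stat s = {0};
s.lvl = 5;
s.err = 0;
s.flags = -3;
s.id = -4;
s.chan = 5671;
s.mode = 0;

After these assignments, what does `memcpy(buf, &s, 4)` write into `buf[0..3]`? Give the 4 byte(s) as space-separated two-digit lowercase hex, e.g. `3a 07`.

af b0 b1 38

lvl:3 = 5 → 0x5 << 29 → word 0xa0000000
err:1 = 0 → 0x0 << 28 → word 0xa0000000
flags:7 = -3 → 0x7d << 21 → word 0xafa00000
id:3 = -4 → 0x4 << 18 → word 0xafb00000
chan:15 = 5671 → 0x1627 << 3 → word 0xafb0b138
mode:3 = 0 → 0x0 << 0 → word 0xafb0b138
word = 0xafb0b138 → big-endian bytes:
  [0]=0xaf  [1]=0xb0  [2]=0xb1  [3]=0x38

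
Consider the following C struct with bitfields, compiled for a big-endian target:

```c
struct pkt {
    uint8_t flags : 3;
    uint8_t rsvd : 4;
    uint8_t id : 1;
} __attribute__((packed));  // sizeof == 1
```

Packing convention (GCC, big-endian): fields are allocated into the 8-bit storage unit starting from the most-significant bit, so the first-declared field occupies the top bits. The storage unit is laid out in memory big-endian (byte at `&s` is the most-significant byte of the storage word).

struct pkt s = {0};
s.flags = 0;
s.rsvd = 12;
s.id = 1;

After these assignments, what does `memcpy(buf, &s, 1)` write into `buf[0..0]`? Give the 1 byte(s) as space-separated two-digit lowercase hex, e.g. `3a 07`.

[5+:3] flags=0 & 0x7 = 0x0; word=0x00
[1+:4] rsvd=12 & 0xf = 0xc; word=0x18
[0+:1] id=1 & 0x1 = 0x1; word=0x19
word = 0x19 → big-endian bytes:
  [0]=0x19

19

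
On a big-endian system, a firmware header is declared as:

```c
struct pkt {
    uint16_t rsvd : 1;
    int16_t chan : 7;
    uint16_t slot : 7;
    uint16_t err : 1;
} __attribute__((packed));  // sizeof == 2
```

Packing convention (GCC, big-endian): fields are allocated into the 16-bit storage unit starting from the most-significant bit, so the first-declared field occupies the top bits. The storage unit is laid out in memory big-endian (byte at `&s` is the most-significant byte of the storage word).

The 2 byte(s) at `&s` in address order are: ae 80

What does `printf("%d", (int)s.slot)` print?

[0]=0xae [1]=0x80 (big-endian) → word 0xae80
rsvd:1 @ bit 15 → (0xae80>>15)&0x1 = 0x1
chan:7 @ bit 8 → (0xae80>>8)&0x7f = 0x2e
slot:7 @ bit 1 → (0xae80>>1)&0x7f = 0x40  ←
err:1 @ bit 0 → (0xae80>>0)&0x1 = 0x0

64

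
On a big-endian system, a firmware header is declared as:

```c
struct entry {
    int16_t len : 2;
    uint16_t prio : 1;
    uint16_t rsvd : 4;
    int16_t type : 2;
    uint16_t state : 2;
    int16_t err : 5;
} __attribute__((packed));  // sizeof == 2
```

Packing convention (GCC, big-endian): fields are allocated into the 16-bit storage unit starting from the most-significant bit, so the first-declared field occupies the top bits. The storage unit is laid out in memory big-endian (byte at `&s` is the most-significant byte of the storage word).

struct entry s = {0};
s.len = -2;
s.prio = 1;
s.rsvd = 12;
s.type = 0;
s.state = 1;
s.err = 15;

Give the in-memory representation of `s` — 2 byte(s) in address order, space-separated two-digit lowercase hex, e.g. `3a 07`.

b8 2f

len (2b) val=-2 bits=0x2 at bit 14: 0x8000
prio (1b) val=1 bits=0x1 at bit 13: 0xa000
rsvd (4b) val=12 bits=0xc at bit 9: 0xb800
type (2b) val=0 bits=0x0 at bit 7: 0xb800
state (2b) val=1 bits=0x1 at bit 5: 0xb820
err (5b) val=15 bits=0xf at bit 0: 0xb82f
word = 0xb82f → big-endian bytes:
  [0]=0xb8  [1]=0x2f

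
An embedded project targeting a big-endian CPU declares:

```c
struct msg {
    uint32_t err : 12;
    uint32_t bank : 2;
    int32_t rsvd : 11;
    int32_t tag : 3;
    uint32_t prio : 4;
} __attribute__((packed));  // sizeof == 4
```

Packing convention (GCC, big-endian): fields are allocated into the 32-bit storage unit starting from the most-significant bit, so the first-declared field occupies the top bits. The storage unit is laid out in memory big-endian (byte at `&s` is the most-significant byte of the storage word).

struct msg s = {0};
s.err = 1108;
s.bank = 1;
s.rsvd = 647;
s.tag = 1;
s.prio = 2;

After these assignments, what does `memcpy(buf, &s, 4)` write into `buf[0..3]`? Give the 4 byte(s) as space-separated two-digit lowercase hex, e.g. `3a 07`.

45 45 43 92

err (12b) val=1108 bits=0x454 at bit 20: 0x45400000
bank (2b) val=1 bits=0x1 at bit 18: 0x45440000
rsvd (11b) val=647 bits=0x287 at bit 7: 0x45454380
tag (3b) val=1 bits=0x1 at bit 4: 0x45454390
prio (4b) val=2 bits=0x2 at bit 0: 0x45454392
word = 0x45454392 → big-endian bytes:
  [0]=0x45  [1]=0x45  [2]=0x43  [3]=0x92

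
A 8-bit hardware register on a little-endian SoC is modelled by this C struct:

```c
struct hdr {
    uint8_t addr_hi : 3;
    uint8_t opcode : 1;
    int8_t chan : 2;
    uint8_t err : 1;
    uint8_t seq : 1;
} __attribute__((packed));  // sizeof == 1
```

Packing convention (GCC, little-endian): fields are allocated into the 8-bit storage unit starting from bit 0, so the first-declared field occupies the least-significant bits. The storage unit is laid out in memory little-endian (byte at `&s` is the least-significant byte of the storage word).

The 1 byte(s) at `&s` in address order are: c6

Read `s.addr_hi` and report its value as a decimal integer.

[0]=0xc6 (little-endian) → word 0xc6
addr_hi [0+:3] = (word>>0) & 0x7 = 6  ←
opcode [3+:1] = (word>>3) & 0x1 = 0
chan [4+:2] = (word>>4) & 0x3 = 0
err [6+:1] = (word>>6) & 0x1 = 1
seq [7+:1] = (word>>7) & 0x1 = 1

6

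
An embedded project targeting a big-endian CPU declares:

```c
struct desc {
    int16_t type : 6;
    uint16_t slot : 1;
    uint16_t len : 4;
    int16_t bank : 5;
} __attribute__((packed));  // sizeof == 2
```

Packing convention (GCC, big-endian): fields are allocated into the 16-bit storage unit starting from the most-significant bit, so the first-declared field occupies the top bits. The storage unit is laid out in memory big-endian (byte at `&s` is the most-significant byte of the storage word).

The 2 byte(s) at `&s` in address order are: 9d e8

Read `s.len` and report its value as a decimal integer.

[0]=0x9d [1]=0xe8 (big-endian) → word 0x9de8
type:6 @ bit 10 → (0x9de8>>10)&0x3f = 0x27
slot:1 @ bit 9 → (0x9de8>>9)&0x1 = 0x0
len:4 @ bit 5 → (0x9de8>>5)&0xf = 0xf  ←
bank:5 @ bit 0 → (0x9de8>>0)&0x1f = 0x8

15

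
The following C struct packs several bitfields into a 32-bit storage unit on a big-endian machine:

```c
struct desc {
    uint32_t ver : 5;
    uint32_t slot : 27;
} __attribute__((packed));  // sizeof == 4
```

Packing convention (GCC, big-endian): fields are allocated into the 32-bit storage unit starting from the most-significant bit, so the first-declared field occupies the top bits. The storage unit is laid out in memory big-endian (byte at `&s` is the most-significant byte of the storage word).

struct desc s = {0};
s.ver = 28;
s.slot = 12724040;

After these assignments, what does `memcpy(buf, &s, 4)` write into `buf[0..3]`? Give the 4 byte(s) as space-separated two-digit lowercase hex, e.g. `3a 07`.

e0 c2 27 48

ver (5b) val=28 bits=0x1c at bit 27: 0xe0000000
slot (27b) val=12724040 bits=0xc22748 at bit 0: 0xe0c22748
word = 0xe0c22748 → big-endian bytes:
  [0]=0xe0  [1]=0xc2  [2]=0x27  [3]=0x48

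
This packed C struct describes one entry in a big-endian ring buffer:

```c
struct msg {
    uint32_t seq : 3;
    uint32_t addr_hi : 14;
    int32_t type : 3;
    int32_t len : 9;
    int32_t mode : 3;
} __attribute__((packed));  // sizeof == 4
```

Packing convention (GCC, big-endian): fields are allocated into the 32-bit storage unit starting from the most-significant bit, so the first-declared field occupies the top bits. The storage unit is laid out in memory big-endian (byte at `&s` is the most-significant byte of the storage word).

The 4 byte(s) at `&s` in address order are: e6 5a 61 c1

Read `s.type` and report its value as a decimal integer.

-2

[0]=0xe6 [1]=0x5a [2]=0x61 [3]=0xc1 (big-endian) → word 0xe65a61c1
seq [29+:3] = (word>>29) & 0x7 = 7
addr_hi [15+:14] = (word>>15) & 0x3fff = 3252
type [12+:3] = (word>>12) & 0x7 = 6  ←
len [3+:9] = (word>>3) & 0x1ff = 56
mode [0+:3] = (word>>0) & 0x7 = 1
type signed 3b, MSB=1: 6 - 8 = -2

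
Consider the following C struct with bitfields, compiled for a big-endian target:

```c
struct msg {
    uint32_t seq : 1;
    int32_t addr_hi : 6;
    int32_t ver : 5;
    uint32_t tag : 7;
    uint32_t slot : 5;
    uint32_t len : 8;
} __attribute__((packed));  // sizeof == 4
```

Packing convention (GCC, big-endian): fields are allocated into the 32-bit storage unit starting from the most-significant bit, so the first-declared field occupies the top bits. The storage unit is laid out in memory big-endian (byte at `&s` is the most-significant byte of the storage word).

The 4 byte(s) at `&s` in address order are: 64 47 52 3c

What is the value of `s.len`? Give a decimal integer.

60

[0]=0x64 [1]=0x47 [2]=0x52 [3]=0x3c (big-endian) → word 0x6447523c
seq:1 @ bit 31 → (0x6447523c>>31)&0x1 = 0x0
addr_hi:6 @ bit 25 → (0x6447523c>>25)&0x3f = 0x32
ver:5 @ bit 20 → (0x6447523c>>20)&0x1f = 0x4
tag:7 @ bit 13 → (0x6447523c>>13)&0x7f = 0x3a
slot:5 @ bit 8 → (0x6447523c>>8)&0x1f = 0x12
len:8 @ bit 0 → (0x6447523c>>0)&0xff = 0x3c  ←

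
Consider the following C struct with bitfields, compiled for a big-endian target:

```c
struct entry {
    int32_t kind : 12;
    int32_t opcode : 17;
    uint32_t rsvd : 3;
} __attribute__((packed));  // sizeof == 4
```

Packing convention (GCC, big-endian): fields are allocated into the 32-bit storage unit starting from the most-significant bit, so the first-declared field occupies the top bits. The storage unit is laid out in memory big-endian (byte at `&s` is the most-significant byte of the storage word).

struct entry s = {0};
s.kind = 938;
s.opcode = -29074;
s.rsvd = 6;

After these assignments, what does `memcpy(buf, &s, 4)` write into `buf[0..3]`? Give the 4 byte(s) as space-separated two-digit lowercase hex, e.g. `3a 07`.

kind:12 = 938 → 0x3aa << 20 → word 0x3aa00000
opcode:17 = -29074 → 0x18e6e << 3 → word 0x3aac7370
rsvd:3 = 6 → 0x6 << 0 → word 0x3aac7376
word = 0x3aac7376 → big-endian bytes:
  [0]=0x3a  [1]=0xac  [2]=0x73  [3]=0x76

3a ac 73 76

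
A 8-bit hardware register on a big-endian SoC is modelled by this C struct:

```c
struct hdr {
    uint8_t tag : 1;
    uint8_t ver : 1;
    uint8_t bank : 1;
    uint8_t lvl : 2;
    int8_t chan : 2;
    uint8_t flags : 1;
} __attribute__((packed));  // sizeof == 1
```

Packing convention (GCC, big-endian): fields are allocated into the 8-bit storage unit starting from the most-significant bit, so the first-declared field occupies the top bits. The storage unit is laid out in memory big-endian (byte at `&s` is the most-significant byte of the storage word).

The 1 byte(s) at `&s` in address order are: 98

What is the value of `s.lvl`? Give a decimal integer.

[0]=0x98 (big-endian) → word 0x98
tag [7+:1] = (word>>7) & 0x1 = 1
ver [6+:1] = (word>>6) & 0x1 = 0
bank [5+:1] = (word>>5) & 0x1 = 0
lvl [3+:2] = (word>>3) & 0x3 = 3  ←
chan [1+:2] = (word>>1) & 0x3 = 0
flags [0+:1] = (word>>0) & 0x1 = 0

3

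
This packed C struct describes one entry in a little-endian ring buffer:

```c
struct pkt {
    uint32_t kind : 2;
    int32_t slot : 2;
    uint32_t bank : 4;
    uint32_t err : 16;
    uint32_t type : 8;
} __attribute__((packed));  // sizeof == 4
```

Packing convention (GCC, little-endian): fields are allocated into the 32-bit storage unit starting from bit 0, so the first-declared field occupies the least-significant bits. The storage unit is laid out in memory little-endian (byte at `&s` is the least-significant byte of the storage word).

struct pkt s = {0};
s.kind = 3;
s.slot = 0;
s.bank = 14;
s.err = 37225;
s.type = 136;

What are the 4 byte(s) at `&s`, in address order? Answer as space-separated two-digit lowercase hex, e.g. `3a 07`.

e3 69 91 88

[0+:2] kind=3 & 0x3 = 0x3; word=0x00000003
[2+:2] slot=0 & 0x3 = 0x0; word=0x00000003
[4+:4] bank=14 & 0xf = 0xe; word=0x000000e3
[8+:16] err=37225 & 0xffff = 0x9169; word=0x009169e3
[24+:8] type=136 & 0xff = 0x88; word=0x889169e3
word = 0x889169e3 → little-endian bytes:
  [0]=0xe3  [1]=0x69  [2]=0x91  [3]=0x88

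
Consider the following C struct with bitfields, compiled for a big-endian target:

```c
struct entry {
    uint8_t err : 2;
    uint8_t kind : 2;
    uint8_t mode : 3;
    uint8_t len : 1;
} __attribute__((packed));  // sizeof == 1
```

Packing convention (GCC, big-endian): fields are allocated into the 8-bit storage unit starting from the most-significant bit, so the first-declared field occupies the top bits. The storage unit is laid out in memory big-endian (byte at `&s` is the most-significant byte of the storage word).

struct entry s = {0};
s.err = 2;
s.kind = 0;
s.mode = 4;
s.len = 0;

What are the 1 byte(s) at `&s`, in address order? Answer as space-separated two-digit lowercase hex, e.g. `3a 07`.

88

err:2 = 2 → 0x2 << 6 → word 0x80
kind:2 = 0 → 0x0 << 4 → word 0x80
mode:3 = 4 → 0x4 << 1 → word 0x88
len:1 = 0 → 0x0 << 0 → word 0x88
word = 0x88 → big-endian bytes:
  [0]=0x88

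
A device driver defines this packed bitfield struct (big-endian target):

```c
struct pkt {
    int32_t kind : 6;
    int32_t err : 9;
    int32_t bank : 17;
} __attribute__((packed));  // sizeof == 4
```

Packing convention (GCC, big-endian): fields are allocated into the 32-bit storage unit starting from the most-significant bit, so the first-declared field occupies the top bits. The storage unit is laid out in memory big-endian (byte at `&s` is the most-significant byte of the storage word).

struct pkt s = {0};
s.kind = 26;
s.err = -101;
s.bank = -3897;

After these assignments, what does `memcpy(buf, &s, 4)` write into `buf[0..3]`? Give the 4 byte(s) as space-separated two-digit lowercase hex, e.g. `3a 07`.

kind (6b) val=26 bits=0x1a at bit 26: 0x68000000
err (9b) val=-101 bits=0x19b at bit 17: 0x6b360000
bank (17b) val=-3897 bits=0x1f0c7 at bit 0: 0x6b37f0c7
word = 0x6b37f0c7 → big-endian bytes:
  [0]=0x6b  [1]=0x37  [2]=0xf0  [3]=0xc7

6b 37 f0 c7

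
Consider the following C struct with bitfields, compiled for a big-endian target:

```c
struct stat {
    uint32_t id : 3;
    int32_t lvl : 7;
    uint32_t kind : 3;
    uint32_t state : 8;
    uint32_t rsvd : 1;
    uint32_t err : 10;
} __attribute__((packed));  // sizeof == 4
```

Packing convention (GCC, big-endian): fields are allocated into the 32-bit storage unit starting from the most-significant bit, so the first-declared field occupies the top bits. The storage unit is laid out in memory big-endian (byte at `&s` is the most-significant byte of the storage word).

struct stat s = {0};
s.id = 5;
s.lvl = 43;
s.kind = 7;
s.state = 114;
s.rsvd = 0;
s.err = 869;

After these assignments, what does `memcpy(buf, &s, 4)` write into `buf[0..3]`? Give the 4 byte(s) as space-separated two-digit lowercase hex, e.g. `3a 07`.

id:3 = 5 → 0x5 << 29 → word 0xa0000000
lvl:7 = 43 → 0x2b << 22 → word 0xaac00000
kind:3 = 7 → 0x7 << 19 → word 0xaaf80000
state:8 = 114 → 0x72 << 11 → word 0xaafb9000
rsvd:1 = 0 → 0x0 << 10 → word 0xaafb9000
err:10 = 869 → 0x365 << 0 → word 0xaafb9365
word = 0xaafb9365 → big-endian bytes:
  [0]=0xaa  [1]=0xfb  [2]=0x93  [3]=0x65

aa fb 93 65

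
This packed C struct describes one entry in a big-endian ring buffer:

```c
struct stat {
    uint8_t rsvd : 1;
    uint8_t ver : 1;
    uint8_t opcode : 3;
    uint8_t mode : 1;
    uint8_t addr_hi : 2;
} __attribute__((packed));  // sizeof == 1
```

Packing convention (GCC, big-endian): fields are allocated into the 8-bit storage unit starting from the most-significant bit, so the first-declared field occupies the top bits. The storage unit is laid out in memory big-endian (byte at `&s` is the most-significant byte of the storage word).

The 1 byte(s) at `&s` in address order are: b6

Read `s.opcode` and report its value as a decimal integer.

[0]=0xb6 (big-endian) → word 0xb6
rsvd:1 @ bit 7 → (0xb6>>7)&0x1 = 0x1
ver:1 @ bit 6 → (0xb6>>6)&0x1 = 0x0
opcode:3 @ bit 3 → (0xb6>>3)&0x7 = 0x6  ←
mode:1 @ bit 2 → (0xb6>>2)&0x1 = 0x1
addr_hi:2 @ bit 0 → (0xb6>>0)&0x3 = 0x2

6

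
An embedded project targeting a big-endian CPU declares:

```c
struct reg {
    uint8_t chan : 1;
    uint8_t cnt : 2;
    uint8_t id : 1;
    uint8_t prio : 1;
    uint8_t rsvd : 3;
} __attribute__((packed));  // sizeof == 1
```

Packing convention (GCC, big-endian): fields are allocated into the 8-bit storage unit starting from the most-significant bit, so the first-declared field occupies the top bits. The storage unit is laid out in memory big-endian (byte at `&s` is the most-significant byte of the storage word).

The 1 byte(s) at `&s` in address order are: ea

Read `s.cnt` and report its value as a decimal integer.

[0]=0xea (big-endian) → word 0xea
chan:1 @ bit 7 → (0xea>>7)&0x1 = 0x1
cnt:2 @ bit 5 → (0xea>>5)&0x3 = 0x3  ←
id:1 @ bit 4 → (0xea>>4)&0x1 = 0x0
prio:1 @ bit 3 → (0xea>>3)&0x1 = 0x1
rsvd:3 @ bit 0 → (0xea>>0)&0x7 = 0x2

3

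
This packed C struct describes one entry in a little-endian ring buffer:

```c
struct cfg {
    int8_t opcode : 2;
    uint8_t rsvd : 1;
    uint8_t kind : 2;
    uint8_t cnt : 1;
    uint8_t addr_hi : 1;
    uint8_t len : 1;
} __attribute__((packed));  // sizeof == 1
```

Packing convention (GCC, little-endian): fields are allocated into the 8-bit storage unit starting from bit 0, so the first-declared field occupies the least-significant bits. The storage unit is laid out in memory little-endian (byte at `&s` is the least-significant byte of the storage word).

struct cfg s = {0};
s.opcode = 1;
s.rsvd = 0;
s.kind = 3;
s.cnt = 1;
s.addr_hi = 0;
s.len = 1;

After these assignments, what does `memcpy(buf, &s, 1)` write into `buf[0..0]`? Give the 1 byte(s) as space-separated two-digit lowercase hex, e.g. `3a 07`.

b9

[0+:2] opcode=1 & 0x3 = 0x1; word=0x01
[2+:1] rsvd=0 & 0x1 = 0x0; word=0x01
[3+:2] kind=3 & 0x3 = 0x3; word=0x19
[5+:1] cnt=1 & 0x1 = 0x1; word=0x39
[6+:1] addr_hi=0 & 0x1 = 0x0; word=0x39
[7+:1] len=1 & 0x1 = 0x1; word=0xb9
word = 0xb9 → little-endian bytes:
  [0]=0xb9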